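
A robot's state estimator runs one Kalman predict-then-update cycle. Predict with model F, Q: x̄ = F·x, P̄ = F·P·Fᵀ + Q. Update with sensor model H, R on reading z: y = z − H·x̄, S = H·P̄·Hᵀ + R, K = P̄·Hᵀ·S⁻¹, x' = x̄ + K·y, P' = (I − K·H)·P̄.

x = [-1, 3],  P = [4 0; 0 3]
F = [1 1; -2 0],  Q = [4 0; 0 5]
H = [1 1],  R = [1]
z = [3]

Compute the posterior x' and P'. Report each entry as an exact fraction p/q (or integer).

x' = [31/17, 21/17]
P' = [178/17 -175/17; -175/17 188/17]

x̄ = F·x = [2, 2]
P̄ = F·P·Fᵀ + Q = [11 -8; -8 21]
y = z − H·x̄ = [-1]
S = H·P̄·Hᵀ + R = [17]
K = P̄·Hᵀ·S⁻¹ = [3/17; 13/17]
x' = x̄ + K·y = [31/17, 21/17]
P' = (I − K·H)·P̄ = [178/17 -175/17; -175/17 188/17]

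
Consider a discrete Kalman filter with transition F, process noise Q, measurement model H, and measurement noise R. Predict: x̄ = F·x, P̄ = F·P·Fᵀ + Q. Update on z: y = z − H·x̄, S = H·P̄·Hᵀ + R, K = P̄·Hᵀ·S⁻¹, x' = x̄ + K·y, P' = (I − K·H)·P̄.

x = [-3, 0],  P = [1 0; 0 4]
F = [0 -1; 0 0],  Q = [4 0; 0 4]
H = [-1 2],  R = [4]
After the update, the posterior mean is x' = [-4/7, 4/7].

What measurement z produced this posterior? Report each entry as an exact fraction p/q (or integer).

z = [2]

x̄ = F·x = [0, 0]
P̄ = F·P·Fᵀ + Q = [8 0; 0 4]
S = H·P̄·Hᵀ + R = [28]
K = P̄·Hᵀ·S⁻¹ = [-2/7; 2/7]
x' − x̄ = [-4/7, 4/7] = K·y
y = (KᵀK)⁻¹·Kᵀ·(x' − x̄) = [2]
z = y + H·x̄ = [2] + [0] = [2]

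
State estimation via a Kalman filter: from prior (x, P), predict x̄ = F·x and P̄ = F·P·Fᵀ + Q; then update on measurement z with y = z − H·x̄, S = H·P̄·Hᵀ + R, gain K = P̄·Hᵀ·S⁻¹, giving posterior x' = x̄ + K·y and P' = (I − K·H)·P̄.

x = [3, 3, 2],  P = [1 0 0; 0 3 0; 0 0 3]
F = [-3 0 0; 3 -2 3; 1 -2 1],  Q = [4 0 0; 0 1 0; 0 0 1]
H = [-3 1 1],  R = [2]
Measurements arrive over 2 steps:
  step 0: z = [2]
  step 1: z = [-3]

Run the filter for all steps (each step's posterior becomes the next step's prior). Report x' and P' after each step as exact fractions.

step 0: x' = [-1062/305, -111/61, -391/61], P' = [1364/305 471/61 327/61; 471/61 989/61 464/61; 327/61 464/61 537/61]
step 1: x' = [-55852/17973, -300805/53919, -82859/11982], P' = [53368/5991 200863/17973 30157/1997; 200863/17973 936784/53919 100819/5991; 30157/1997 100819/5991 56821/1997]

step 0: x̄ = F·x = [-9, 9, -1]
step 0: P̄ = F·P·Fᵀ + Q = [13 -9 -3; -9 49 24; -3 24 17]
step 0: y = z − H·x̄ = [-33]
step 0: S = H·P̄·Hᵀ + R = [305]
step 0: K = P̄·Hᵀ·S⁻¹ = [-51/305; 20/61; 10/61]
step 0: x' = x̄ + K·y = [-1062/305, -111/61, -391/61]
step 0: P' = (I − K·H)·P̄ = [1364/305 471/61 327/61; 471/61 989/61 464/61; 327/61 464/61 537/61]
step 1: x̄ = F·x = [3186/305, -7941/305, -1907/305]
step 1: P̄ = F·P·Fᵀ + Q = [13496/305 -12861/305 5133/305; -12861/305 29856/305 4337/305; 5133/305 4337/305 8704/305]
step 1: y = z − H·x̄ = [18491/305]
step 1: S = H·P̄·Hᵀ + R = [215676/305]
step 1: K = P̄·Hᵀ·S⁻¹ = [-4018/17973; 18194/53919; -131/11982]
step 1: x' = x̄ + K·y = [-55852/17973, -300805/53919, -82859/11982]
step 1: P' = (I − K·H)·P̄ = [53368/5991 200863/17973 30157/1997; 200863/17973 936784/53919 100819/5991; 30157/1997 100819/5991 56821/1997]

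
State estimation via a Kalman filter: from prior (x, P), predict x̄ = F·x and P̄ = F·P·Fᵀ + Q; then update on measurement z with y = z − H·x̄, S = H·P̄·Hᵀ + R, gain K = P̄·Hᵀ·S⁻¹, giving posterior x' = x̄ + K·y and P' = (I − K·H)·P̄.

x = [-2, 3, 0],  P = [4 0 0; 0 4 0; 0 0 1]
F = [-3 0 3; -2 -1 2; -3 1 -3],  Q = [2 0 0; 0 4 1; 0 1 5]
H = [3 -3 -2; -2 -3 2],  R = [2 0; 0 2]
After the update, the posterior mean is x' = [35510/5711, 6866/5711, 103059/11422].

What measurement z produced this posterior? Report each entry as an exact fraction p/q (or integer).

x̄ = F·x = [6, 1, 9]
P̄ = F·P·Fᵀ + Q = [47 30 27; 30 28 15; 27 15 54]
S = H·P̄·Hᵀ + R = [209 -66; -66 622]
K = P̄·Hᵀ·S⁻¹ = [-5223/62821 -1244/5711; -11226/62821 -1155/5711; -22095/62821 -261/11422]
x' − x̄ = [1244/5711, 1155/5711, 261/11422] = K·y
y = (KᵀK)⁻¹·Kᵀ·(x' − x̄) = [0, -1]
z = y + H·x̄ = [0, -1] + [-3, 3] = [-3, 2]

z = [-3, 2]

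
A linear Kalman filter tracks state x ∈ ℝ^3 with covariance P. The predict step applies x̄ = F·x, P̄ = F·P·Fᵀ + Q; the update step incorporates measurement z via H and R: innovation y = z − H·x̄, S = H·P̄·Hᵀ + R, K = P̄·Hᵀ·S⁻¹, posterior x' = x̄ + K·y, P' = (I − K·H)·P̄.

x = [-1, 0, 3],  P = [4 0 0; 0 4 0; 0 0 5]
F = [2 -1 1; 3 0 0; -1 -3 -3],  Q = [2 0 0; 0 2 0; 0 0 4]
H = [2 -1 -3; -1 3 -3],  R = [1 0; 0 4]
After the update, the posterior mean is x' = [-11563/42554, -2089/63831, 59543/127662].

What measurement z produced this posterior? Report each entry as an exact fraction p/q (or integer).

z = [-2, -1]

x̄ = F·x = [1, -3, -8]
P̄ = F·P·Fᵀ + Q = [27 24 -11; 24 38 -12; -11 -12 89]
S = H·P̄·Hᵀ + R = [912 906; 906 1180]
K = P̄·Hᵀ·S⁻¹ = [306/21277 2343/42554; -14969/63831 6103/21277; -15577/63831 -2557/42554]
x' − x̄ = [-54117/42554, 189404/63831, 1080839/127662] = K·y
y = (KᵀK)⁻¹·Kᵀ·(x' − x̄) = [-31, -15]
z = y + H·x̄ = [-31, -15] + [29, 14] = [-2, -1]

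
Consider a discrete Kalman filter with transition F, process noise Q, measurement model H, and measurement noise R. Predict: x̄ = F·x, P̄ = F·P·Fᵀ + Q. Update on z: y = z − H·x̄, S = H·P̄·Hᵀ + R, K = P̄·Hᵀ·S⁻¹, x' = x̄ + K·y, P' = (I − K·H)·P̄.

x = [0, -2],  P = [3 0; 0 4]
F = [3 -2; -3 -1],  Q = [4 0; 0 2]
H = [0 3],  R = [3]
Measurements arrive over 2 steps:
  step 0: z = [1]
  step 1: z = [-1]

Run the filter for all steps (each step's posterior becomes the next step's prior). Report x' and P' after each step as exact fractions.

step 0: x̄ = F·x = [4, 2]
step 0: P̄ = F·P·Fᵀ + Q = [47 -19; -19 33]
step 0: y = z − H·x̄ = [-5]
step 0: S = H·P̄·Hᵀ + R = [300]
step 0: K = P̄·Hᵀ·S⁻¹ = [-19/100; 33/100]
step 0: x' = x̄ + K·y = [99/20, 7/20]
step 0: P' = (I − K·H)·P̄ = [3617/100 -19/100; -19/100 33/100]
step 1: x̄ = F·x = [283/20, -76/5]
step 1: P̄ = F·P·Fᵀ + Q = [33313/100 -8136/25; -8136/25 8168/25]
step 1: y = z − H·x̄ = [223/5]
step 1: S = H·P̄·Hᵀ + R = [73587/25]
step 1: K = P̄·Hᵀ·S⁻¹ = [-8136/24529; 8168/24529]
step 1: x' = x̄ + K·y = [-63121/98116, -8548/24529]
step 1: P' = (I − K·H)·P̄ = [912025/98116 -8136/24529; -8136/24529 8168/24529]

step 0: x' = [99/20, 7/20], P' = [3617/100 -19/100; -19/100 33/100]
step 1: x' = [-63121/98116, -8548/24529], P' = [912025/98116 -8136/24529; -8136/24529 8168/24529]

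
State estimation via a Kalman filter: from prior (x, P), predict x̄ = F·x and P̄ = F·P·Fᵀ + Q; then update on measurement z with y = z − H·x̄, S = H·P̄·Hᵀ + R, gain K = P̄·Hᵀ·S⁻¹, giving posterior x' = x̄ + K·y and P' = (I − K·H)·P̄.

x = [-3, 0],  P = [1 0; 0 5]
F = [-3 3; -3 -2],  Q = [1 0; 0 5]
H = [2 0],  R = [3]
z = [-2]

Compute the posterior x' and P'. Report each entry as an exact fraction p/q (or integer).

x̄ = F·x = [9, 9]
P̄ = F·P·Fᵀ + Q = [55 -21; -21 34]
y = z − H·x̄ = [-20]
S = H·P̄·Hᵀ + R = [223]
K = P̄·Hᵀ·S⁻¹ = [110/223; -42/223]
x' = x̄ + K·y = [-193/223, 2847/223]
P' = (I − K·H)·P̄ = [165/223 -63/223; -63/223 5818/223]

x' = [-193/223, 2847/223]
P' = [165/223 -63/223; -63/223 5818/223]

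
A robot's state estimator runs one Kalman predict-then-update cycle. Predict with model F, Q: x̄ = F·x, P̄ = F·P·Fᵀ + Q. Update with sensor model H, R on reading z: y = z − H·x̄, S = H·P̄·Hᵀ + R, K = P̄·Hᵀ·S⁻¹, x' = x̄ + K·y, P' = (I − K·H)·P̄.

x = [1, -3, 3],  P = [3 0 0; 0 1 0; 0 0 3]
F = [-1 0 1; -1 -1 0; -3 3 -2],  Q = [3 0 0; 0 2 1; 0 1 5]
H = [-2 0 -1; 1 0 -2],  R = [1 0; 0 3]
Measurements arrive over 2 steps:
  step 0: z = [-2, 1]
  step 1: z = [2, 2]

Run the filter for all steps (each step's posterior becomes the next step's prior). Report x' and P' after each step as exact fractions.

step 0: x' = [13627/12215, 46311/12215, -2627/12215], P' = [3303/12215 759/12215 -1863/12215; 759/12215 52862/12215 171/12215; -1863/12215 171/12215 6243/12215]
step 1: x' = [-2129970/4362209, -73895146/30535463, -4623554/4362209], P' = [2282631/8724418 280353/4362209 -646599/4362209; 280353/4362209 116925323/30535463 -625932/4362209; -646599/4362209 -625932/4362209 2218320/4362209]

step 0: x̄ = F·x = [2, 2, -18]
step 0: P̄ = F·P·Fᵀ + Q = [9 3 3; 3 6 7; 3 7 53]
step 0: y = z − H·x̄ = [-16, -37]
step 0: S = H·P̄·Hᵀ + R = [102 97; 97 212]
step 0: K = P̄·Hᵀ·S⁻¹ = [-4743/12215 2343/12215; -1689/12215 139/12215; -2517/12215 -4783/12215]
step 0: x' = x̄ + K·y = [13627/12215, 46311/12215, -2627/12215]
step 0: P' = (I − K·H)·P̄ = [3303/12215 759/12215 -1863/12215; 759/12215 52862/12215 171/12215; -1863/12215 171/12215 6243/12215]
step 1: x̄ = F·x = [-2322/1745, -59938/12215, 14758/1745]
step 1: P̄ = F·P·Fᵀ + Q = [7131/1745 822/1745 -354/1745; 822/1745 82113/12215 -19978/1745; -354/1745 -19978/1745 79066/1745]
step 1: y = z − H·x̄ = [13604/1745, 35328/1745]
step 1: S = H·P̄·Hᵀ + R = [107919/1745 142808/1745; 142808/1745 330046/1745]
step 1: K = P̄·Hᵀ·S⁻¹ = [-1636032/4362209 1623009/8724418; 65226/4362209 510739/4362209; -925122/4362209 -1694413/4362209]
step 1: x' = x̄ + K·y = [-2129970/4362209, -73895146/30535463, -4623554/4362209]
step 1: P' = (I − K·H)·P̄ = [2282631/8724418 280353/4362209 -646599/4362209; 280353/4362209 116925323/30535463 -625932/4362209; -646599/4362209 -625932/4362209 2218320/4362209]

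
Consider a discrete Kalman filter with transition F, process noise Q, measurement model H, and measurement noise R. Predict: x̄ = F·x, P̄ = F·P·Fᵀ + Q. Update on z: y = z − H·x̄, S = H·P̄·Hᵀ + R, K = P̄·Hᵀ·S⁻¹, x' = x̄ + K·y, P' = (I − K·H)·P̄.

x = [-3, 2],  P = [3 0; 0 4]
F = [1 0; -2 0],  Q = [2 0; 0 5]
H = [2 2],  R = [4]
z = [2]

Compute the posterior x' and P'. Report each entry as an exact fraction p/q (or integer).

x' = [-31/11, 4]
P' = [54/11 -5; -5 6]

x̄ = F·x = [-3, 6]
P̄ = F·P·Fᵀ + Q = [5 -6; -6 17]
y = z − H·x̄ = [-4]
S = H·P̄·Hᵀ + R = [44]
K = P̄·Hᵀ·S⁻¹ = [-1/22; 1/2]
x' = x̄ + K·y = [-31/11, 4]
P' = (I − K·H)·P̄ = [54/11 -5; -5 6]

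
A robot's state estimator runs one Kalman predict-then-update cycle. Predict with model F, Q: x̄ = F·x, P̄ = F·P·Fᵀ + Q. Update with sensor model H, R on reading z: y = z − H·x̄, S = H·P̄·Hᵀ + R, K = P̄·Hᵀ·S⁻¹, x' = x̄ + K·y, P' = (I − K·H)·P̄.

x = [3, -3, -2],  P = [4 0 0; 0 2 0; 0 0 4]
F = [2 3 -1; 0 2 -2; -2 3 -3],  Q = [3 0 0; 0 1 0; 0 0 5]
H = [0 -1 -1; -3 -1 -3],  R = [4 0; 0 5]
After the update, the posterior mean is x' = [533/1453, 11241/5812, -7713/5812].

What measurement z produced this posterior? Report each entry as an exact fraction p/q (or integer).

x̄ = F·x = [-1, -2, -9]
P̄ = F·P·Fᵀ + Q = [41 20 14; 20 25 36; 14 36 75]
S = H·P̄·Hᵀ + R = [176 496; 496 1662]
K = P̄·Hᵀ·S⁻¹ = [8813/11624 -981/2906; -2827/23248 -116/1453; -17097/23248 54/1453]
x' − x̄ = [1986/1453, 22865/5812, 44595/5812] = K·y
y = (KᵀK)⁻¹·Kᵀ·(x' − x̄) = [-12, -31]
z = y + H·x̄ = [-12, -31] + [11, 32] = [-1, 1]

z = [-1, 1]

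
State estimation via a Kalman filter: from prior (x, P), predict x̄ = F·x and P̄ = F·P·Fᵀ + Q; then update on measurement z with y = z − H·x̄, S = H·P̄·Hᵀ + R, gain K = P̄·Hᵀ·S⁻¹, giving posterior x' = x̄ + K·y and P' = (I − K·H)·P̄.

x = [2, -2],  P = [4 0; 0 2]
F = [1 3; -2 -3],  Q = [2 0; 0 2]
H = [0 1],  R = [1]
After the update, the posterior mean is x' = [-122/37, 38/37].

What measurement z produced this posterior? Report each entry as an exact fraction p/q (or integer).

x̄ = F·x = [-4, 2]
P̄ = F·P·Fᵀ + Q = [24 -26; -26 36]
S = H·P̄·Hᵀ + R = [37]
K = P̄·Hᵀ·S⁻¹ = [-26/37; 36/37]
x' − x̄ = [26/37, -36/37] = K·y
y = (KᵀK)⁻¹·Kᵀ·(x' − x̄) = [-1]
z = y + H·x̄ = [-1] + [2] = [1]

z = [1]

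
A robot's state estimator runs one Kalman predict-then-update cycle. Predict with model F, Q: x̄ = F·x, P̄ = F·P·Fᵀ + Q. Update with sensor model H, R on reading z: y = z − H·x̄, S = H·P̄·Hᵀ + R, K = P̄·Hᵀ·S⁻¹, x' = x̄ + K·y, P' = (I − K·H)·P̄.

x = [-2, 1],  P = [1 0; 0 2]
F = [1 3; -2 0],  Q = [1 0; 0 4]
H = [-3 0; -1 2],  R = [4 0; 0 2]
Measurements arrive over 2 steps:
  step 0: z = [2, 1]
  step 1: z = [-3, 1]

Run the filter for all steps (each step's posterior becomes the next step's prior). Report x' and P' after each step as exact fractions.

step 0: x' = [-395/778, 749/1556], P' = [166/389 77/389; 77/389 437/778]
step 1: x' = [223097/223863, 223502/223863], P' = [270364/671589 116896/671589; 116896/671589 356692/671589]

step 0: x̄ = F·x = [1, 4]
step 0: P̄ = F·P·Fᵀ + Q = [20 -2; -2 8]
step 0: y = z − H·x̄ = [5, -6]
step 0: S = H·P̄·Hᵀ + R = [184 72; 72 62]
step 0: K = P̄·Hᵀ·S⁻¹ = [-249/778 -6/389; -231/1556 180/389]
step 0: x' = x̄ + K·y = [-395/778, 749/1556]
step 0: P' = (I − K·H)·P̄ = [166/389 77/389; 77/389 437/778]
step 1: x̄ = F·x = [1457/1556, 395/389]
step 1: P̄ = F·P·Fᵀ + Q = [5967/778 -794/389; -794/389 2220/389]
step 1: y = z − H·x̄ = [-297/1556, -147/1556]
step 1: S = H·P̄·Hᵀ + R = [56815/778 27429/778; 27429/778 31635/778]
step 1: K = P̄·Hᵀ·S⁻¹ = [-67591/223863 -18286/671589; -29224/223863 298244/671589]
step 1: x' = x̄ + K·y = [223097/223863, 223502/223863]
step 1: P' = (I − K·H)·P̄ = [270364/671589 116896/671589; 116896/671589 356692/671589]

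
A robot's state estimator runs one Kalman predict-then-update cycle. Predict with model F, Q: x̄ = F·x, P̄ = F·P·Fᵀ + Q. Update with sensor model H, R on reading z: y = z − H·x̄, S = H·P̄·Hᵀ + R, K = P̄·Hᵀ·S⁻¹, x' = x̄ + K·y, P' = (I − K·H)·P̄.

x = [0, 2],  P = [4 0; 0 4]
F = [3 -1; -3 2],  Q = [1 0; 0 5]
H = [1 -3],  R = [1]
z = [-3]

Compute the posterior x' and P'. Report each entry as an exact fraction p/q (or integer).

x' = [265/819, 911/819]
P' = [3650/819 1159/819; 1159/819 458/819]

x̄ = F·x = [-2, 4]
P̄ = F·P·Fᵀ + Q = [41 -44; -44 57]
y = z − H·x̄ = [11]
S = H·P̄·Hᵀ + R = [819]
K = P̄·Hᵀ·S⁻¹ = [173/819; -215/819]
x' = x̄ + K·y = [265/819, 911/819]
P' = (I − K·H)·P̄ = [3650/819 1159/819; 1159/819 458/819]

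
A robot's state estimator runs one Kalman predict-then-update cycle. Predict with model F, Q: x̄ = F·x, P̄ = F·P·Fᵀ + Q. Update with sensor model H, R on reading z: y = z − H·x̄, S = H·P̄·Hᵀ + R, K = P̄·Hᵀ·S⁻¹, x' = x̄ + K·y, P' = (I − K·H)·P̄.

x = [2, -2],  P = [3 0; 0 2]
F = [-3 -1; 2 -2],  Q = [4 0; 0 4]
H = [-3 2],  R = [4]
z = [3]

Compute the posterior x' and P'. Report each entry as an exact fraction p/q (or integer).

x' = [183/113, 454/113]
P' = [2516/565 704/113; 704/113 1092/113]

x̄ = F·x = [-4, 8]
P̄ = F·P·Fᵀ + Q = [33 -14; -14 24]
y = z − H·x̄ = [-25]
S = H·P̄·Hᵀ + R = [565]
K = P̄·Hᵀ·S⁻¹ = [-127/565; 18/113]
x' = x̄ + K·y = [183/113, 454/113]
P' = (I − K·H)·P̄ = [2516/565 704/113; 704/113 1092/113]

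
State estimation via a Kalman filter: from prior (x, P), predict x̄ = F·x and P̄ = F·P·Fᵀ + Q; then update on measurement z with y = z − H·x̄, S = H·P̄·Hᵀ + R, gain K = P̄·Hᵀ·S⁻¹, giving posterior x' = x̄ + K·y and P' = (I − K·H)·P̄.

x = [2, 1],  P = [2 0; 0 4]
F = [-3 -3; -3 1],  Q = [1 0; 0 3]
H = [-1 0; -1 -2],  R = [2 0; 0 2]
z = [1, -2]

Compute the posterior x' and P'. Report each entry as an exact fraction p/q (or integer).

x' = [-2955/2914, 131/94]
P' = [2733/1457 -43/47; -43/47 44/47]

x̄ = F·x = [-9, -5]
P̄ = F·P·Fᵀ + Q = [55 6; 6 25]
y = z − H·x̄ = [-8, -21]
S = H·P̄·Hᵀ + R = [57 67; 67 181]
K = P̄·Hᵀ·S⁻¹ = [-2733/2914 -67/2914; 43/94 -45/94]
x' = x̄ + K·y = [-2955/2914, 131/94]
P' = (I − K·H)·P̄ = [2733/1457 -43/47; -43/47 44/47]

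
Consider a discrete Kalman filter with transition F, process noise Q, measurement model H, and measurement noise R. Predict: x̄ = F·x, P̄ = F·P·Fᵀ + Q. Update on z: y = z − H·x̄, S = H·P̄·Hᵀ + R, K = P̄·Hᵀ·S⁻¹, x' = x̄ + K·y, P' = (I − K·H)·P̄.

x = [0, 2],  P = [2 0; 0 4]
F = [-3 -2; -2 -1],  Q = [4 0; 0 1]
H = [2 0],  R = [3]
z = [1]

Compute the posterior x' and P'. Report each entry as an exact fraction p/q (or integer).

x' = [64/155, 10/31]
P' = [114/155 12/31; 12/31 83/31]

x̄ = F·x = [-4, -2]
P̄ = F·P·Fᵀ + Q = [38 20; 20 13]
y = z − H·x̄ = [9]
S = H·P̄·Hᵀ + R = [155]
K = P̄·Hᵀ·S⁻¹ = [76/155; 8/31]
x' = x̄ + K·y = [64/155, 10/31]
P' = (I − K·H)·P̄ = [114/155 12/31; 12/31 83/31]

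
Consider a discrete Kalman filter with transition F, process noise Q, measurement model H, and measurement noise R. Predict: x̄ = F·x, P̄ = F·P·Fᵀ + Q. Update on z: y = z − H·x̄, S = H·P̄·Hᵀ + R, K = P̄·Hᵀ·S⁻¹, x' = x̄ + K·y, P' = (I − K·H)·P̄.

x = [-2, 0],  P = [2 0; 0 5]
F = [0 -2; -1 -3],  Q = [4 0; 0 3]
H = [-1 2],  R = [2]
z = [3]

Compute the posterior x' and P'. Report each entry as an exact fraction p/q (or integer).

x̄ = F·x = [0, 2]
P̄ = F·P·Fᵀ + Q = [24 30; 30 50]
y = z − H·x̄ = [-1]
S = H·P̄·Hᵀ + R = [106]
K = P̄·Hᵀ·S⁻¹ = [18/53; 35/53]
x' = x̄ + K·y = [-18/53, 71/53]
P' = (I − K·H)·P̄ = [624/53 330/53; 330/53 200/53]

x' = [-18/53, 71/53]
P' = [624/53 330/53; 330/53 200/53]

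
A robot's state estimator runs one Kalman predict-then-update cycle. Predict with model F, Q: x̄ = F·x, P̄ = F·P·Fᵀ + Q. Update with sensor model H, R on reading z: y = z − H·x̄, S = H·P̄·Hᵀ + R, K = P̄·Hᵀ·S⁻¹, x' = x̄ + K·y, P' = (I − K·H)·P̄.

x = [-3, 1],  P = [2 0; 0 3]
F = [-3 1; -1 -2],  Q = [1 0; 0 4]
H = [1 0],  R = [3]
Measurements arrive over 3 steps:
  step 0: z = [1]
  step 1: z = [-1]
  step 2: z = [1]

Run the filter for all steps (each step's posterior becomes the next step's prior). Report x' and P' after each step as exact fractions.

step 0: x' = [52/25, 1], P' = [66/25 0; 0 18]
step 1: x' = [-731/572, -147/22], P' = [3207/1144 -81/44; -81/44 1351/22]
step 2: x' = [103121/116327, 1159071/116327], P' = [338685/116327 -424239/116327; -424239/116327 11028510/116327]

step 0: x̄ = F·x = [10, 1]
step 0: P̄ = F·P·Fᵀ + Q = [22 0; 0 18]
step 0: y = z − H·x̄ = [-9]
step 0: S = H·P̄·Hᵀ + R = [25]
step 0: K = P̄·Hᵀ·S⁻¹ = [22/25; 0]
step 0: x' = x̄ + K·y = [52/25, 1]
step 0: P' = (I − K·H)·P̄ = [66/25 0; 0 18]
step 1: x̄ = F·x = [-131/25, -102/25]
step 1: P̄ = F·P·Fᵀ + Q = [1069/25 -702/25; -702/25 1966/25]
step 1: y = z − H·x̄ = [106/25]
step 1: S = H·P̄·Hᵀ + R = [1144/25]
step 1: K = P̄·Hᵀ·S⁻¹ = [1069/1144; -27/44]
step 1: x' = x̄ + K·y = [-731/572, -147/22]
step 1: P' = (I − K·H)·P̄ = [3207/1144 -81/44; -81/44 1351/22]
step 2: x̄ = F·x = [-1629/572, 8375/572]
step 2: P̄ = F·P·Fᵀ + Q = [112895/1144 -141413/1144; -141413/1144 280367/1144]
step 2: y = z − H·x̄ = [2201/572]
step 2: S = H·P̄·Hᵀ + R = [116327/1144]
step 2: K = P̄·Hᵀ·S⁻¹ = [112895/116327; -141413/116327]
step 2: x' = x̄ + K·y = [103121/116327, 1159071/116327]
step 2: P' = (I − K·H)·P̄ = [338685/116327 -424239/116327; -424239/116327 11028510/116327]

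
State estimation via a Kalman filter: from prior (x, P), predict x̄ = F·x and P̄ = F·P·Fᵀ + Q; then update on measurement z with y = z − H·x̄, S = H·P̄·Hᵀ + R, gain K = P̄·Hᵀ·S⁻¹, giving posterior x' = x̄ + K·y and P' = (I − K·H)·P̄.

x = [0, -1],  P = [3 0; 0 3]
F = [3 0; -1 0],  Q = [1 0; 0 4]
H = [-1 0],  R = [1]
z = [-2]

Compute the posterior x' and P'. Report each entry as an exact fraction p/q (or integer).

x' = [56/29, -18/29]
P' = [28/29 -9/29; -9/29 122/29]

x̄ = F·x = [0, 0]
P̄ = F·P·Fᵀ + Q = [28 -9; -9 7]
y = z − H·x̄ = [-2]
S = H·P̄·Hᵀ + R = [29]
K = P̄·Hᵀ·S⁻¹ = [-28/29; 9/29]
x' = x̄ + K·y = [56/29, -18/29]
P' = (I − K·H)·P̄ = [28/29 -9/29; -9/29 122/29]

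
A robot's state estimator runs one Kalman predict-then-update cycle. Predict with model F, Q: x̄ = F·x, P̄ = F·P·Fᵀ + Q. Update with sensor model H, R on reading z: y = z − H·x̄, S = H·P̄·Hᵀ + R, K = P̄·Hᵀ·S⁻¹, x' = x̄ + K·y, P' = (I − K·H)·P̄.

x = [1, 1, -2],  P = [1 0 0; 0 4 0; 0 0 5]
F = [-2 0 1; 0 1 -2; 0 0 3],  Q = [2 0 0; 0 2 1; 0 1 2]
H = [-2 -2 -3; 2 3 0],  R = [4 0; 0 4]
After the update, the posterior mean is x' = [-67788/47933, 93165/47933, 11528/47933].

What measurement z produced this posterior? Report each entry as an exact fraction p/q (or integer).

z = [-2, 3]

x̄ = F·x = [-4, 5, -6]
P̄ = F·P·Fᵀ + Q = [11 -10 15; -10 26 -29; 15 -29 47]
S = H·P̄·Hᵀ + R = [327 71; 71 162]
K = P̄·Hᵀ·S⁻¹ = [-7046/47933 721/47933; 4792/47933 15061/47933; -14259/47933 -10616/47933]
x' − x̄ = [123944/47933, -146500/47933, 299126/47933] = K·y
y = (KᵀK)⁻¹·Kᵀ·(x' − x̄) = [-18, -4]
z = y + H·x̄ = [-18, -4] + [16, 7] = [-2, 3]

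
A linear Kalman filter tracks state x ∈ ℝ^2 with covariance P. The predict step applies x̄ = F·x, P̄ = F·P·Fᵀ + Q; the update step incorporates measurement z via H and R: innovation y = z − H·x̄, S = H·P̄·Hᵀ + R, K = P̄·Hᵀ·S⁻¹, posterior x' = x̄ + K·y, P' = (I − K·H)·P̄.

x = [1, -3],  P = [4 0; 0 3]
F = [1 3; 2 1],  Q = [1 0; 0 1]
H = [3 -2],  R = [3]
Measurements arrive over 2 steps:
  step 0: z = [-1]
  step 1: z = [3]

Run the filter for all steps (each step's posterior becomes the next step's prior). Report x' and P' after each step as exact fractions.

step 0: x̄ = F·x = [-8, -1]
step 0: P̄ = F·P·Fᵀ + Q = [32 17; 17 20]
step 0: y = z − H·x̄ = [21]
step 0: S = H·P̄·Hᵀ + R = [167]
step 0: K = P̄·Hᵀ·S⁻¹ = [62/167; 11/167]
step 0: x' = x̄ + K·y = [-34/167, 64/167]
step 0: P' = (I − K·H)·P̄ = [1500/167 2157/167; 2157/167 3219/167]
step 1: x̄ = F·x = [158/167, -4/167]
step 1: P̄ = F·P·Fᵀ + Q = [43580/167 27756/167; 27756/167 18014/167]
step 1: y = z − H·x̄ = [19/167]
step 1: S = H·P̄·Hᵀ + R = [131705/167]
step 1: K = P̄·Hᵀ·S⁻¹ = [75228/131705; 9448/26341]
step 1: x' = x̄ + K·y = [133166/131705, 444/26341]
step 1: P' = (I − K·H)·P̄ = [481748/131705 121956/26341; 121956/26341 168762/26341]

step 0: x' = [-34/167, 64/167], P' = [1500/167 2157/167; 2157/167 3219/167]
step 1: x' = [133166/131705, 444/26341], P' = [481748/131705 121956/26341; 121956/26341 168762/26341]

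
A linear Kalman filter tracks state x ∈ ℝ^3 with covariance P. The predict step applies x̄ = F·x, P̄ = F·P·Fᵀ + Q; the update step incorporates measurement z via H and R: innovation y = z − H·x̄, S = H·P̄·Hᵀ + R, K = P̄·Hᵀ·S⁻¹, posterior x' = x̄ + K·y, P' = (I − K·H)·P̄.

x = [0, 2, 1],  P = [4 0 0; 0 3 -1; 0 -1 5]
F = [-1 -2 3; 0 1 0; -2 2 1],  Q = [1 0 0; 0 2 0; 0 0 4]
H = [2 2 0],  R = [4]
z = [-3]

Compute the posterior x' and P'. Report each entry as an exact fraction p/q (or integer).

x̄ = F·x = [-1, 2, 5]
P̄ = F·P·Fᵀ + Q = [74 -9 7; -9 5 5; 7 5 33]
y = z − H·x̄ = [-5]
S = H·P̄·Hᵀ + R = [248]
K = P̄·Hᵀ·S⁻¹ = [65/124; -1/31; 3/31]
x' = x̄ + K·y = [-449/124, 67/31, 140/31]
P' = (I − K·H)·P̄ = [363/62 -149/31 -173/31; -149/31 147/31 179/31; -173/31 179/31 951/31]

x' = [-449/124, 67/31, 140/31]
P' = [363/62 -149/31 -173/31; -149/31 147/31 179/31; -173/31 179/31 951/31]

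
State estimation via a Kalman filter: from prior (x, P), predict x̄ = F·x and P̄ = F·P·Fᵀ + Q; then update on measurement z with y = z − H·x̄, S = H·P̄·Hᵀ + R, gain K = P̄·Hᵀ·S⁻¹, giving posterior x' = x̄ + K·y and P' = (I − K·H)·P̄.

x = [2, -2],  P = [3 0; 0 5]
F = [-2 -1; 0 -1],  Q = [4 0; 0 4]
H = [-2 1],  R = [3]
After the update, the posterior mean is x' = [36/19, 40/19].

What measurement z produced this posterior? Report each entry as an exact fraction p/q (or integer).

x̄ = F·x = [-2, 2]
P̄ = F·P·Fᵀ + Q = [21 5; 5 9]
S = H·P̄·Hᵀ + R = [76]
K = P̄·Hᵀ·S⁻¹ = [-37/76; -1/76]
x' − x̄ = [74/19, 2/19] = K·y
y = (KᵀK)⁻¹·Kᵀ·(x' − x̄) = [-8]
z = y + H·x̄ = [-8] + [6] = [-2]

z = [-2]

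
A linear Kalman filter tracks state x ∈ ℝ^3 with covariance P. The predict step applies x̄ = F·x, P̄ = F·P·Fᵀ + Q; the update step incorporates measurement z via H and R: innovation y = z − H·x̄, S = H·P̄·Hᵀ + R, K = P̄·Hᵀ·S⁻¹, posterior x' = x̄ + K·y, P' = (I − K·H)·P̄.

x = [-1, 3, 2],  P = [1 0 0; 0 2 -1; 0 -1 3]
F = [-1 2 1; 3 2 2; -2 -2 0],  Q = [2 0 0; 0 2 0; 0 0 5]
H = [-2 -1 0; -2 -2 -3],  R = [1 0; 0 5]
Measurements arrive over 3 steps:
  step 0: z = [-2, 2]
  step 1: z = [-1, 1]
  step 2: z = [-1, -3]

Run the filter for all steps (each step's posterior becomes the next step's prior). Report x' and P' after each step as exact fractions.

step 0: x̄ = F·x = [9, 7, -4]
step 0: P̄ = F·P·Fᵀ + Q = [10 5 -4; 5 23 -10; -4 -10 17]
step 0: y = z − H·x̄ = [23, 22]
step 0: S = H·P̄·Hᵀ + R = [84 62; 62 162]
step 0: K = P̄·Hᵀ·S⁻¹ = [-1467/4882 19/4882; -1867/4882 -69/4882; 2171/4882 -762/2441]
step 0: x' = x̄ + K·y = [10615/4882, -10285/4882, -3123/4882]
step 0: P' = (I − K·H)·P̄ = [12487/4882 -23507/4882 7315/4882; -23507/4882 48881/4882 -16801/4882; 7315/4882 -16801/4882 4432/2441]
step 1: x̄ = F·x = [-17154/2441, 5029/4882, -330/2441]
step 1: P̄ = F·P·Fᵀ + Q = [238833/4882 -5864/2441 -52282/2441; -5864/2441 24415/4882 1284/2441; -52282/2441 1284/2441 40913/2441]
step 1: y = z − H·x̄ = [-68469/4882, -27828/2441]
step 1: S = H·P̄·Hᵀ + R = [937717/4882 157057/2441; 157057/2441 248030/2441]
step 1: K = P̄·Hᵀ·S⁻¹ = [-6383809/12511822 996281/25023644; 507709/18767733 -1572950/18767733; 11828911/37535466 -21258811/75070932]
step 1: x' = x̄ + K·y = [-8147103/25023644, 10048116/6255911, -33196357/25023644]
step 1: P' = (I − K·H)·P̄ = [34319743/25023644 -13967967/6255911 12707615/25023644; -13967967/6255911 83300093/18767733 -24975878/18767733; 12707615/25023644 -24975878/18767733 76618463/75070932]
step 2: x̄ = F·x = [27667837/12511822, -10449095/25023644, -32045361/12511822]
step 2: P̄ = F·P·Fᵀ + Q = [928561861/37535466 -4549993/6255911 -167022622/18767733; -4549993/6255911 120969687/25023644 -4546359/12511822; -167022622/18767733 -4546359/12511822 194767058/18767733]
step 2: y = z − H·x̄ = [75198609/25023644, -430995/60737]
step 2: S = H·P̄·Hᵀ + R = [7648075217/75070932 9068777/182211; 9068777/182211 18169604/182211]
step 2: K = P̄·Hᵀ·S⁻¹ = [-71314663289/144171453630 19059532583/576685814520; 10978072/4805715121 -1395180043/19222860484; 45766740701/144171453630 -164284567007/576685814520]
step 2: x' = x̄ + K·y = [11781930876/24028575605, 501352682/4805715121, 19908409567/48057151210]
step 2: P' = (I − K·H)·P̄ = [766486109083/576685814520 -41590452167/19222860484 289052416313/576685814520; -41590452167/19222860484 41568496023/9611430242 -25372393181/19222860484; 289052416313/576685814520 -25372393181/19222860484 588553864423/576685814520]

step 0: x' = [10615/4882, -10285/4882, -3123/4882], P' = [12487/4882 -23507/4882 7315/4882; -23507/4882 48881/4882 -16801/4882; 7315/4882 -16801/4882 4432/2441]
step 1: x' = [-8147103/25023644, 10048116/6255911, -33196357/25023644], P' = [34319743/25023644 -13967967/6255911 12707615/25023644; -13967967/6255911 83300093/18767733 -24975878/18767733; 12707615/25023644 -24975878/18767733 76618463/75070932]
step 2: x' = [11781930876/24028575605, 501352682/4805715121, 19908409567/48057151210], P' = [766486109083/576685814520 -41590452167/19222860484 289052416313/576685814520; -41590452167/19222860484 41568496023/9611430242 -25372393181/19222860484; 289052416313/576685814520 -25372393181/19222860484 588553864423/576685814520]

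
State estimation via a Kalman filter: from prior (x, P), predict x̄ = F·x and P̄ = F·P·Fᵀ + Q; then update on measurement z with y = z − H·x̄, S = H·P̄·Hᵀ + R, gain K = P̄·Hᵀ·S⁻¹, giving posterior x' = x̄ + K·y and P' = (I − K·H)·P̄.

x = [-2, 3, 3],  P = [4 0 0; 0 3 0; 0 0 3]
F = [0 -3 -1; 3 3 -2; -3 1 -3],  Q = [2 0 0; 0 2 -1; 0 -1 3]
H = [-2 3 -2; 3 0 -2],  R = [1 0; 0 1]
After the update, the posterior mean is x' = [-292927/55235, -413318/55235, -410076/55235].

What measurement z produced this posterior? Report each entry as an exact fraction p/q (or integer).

x̄ = F·x = [-12, -3, 0]
P̄ = F·P·Fᵀ + Q = [32 -21 0; -21 77 -10; 0 -10 69]
S = H·P̄·Hᵀ + R = [1470 -45; -45 565]
K = P̄·Hᵀ·S⁻¹ = [-13487/165705 9027/55235; 32722/165705 -667/11047; -6742/55235 -14028/55235]
x' − x̄ = [369893/55235, -247613/55235, -410076/55235] = K·y
y = (KᵀK)⁻¹·Kᵀ·(x' − x̄) = [-12, 35]
z = y + H·x̄ = [-12, 35] + [15, -36] = [3, -1]

z = [3, -1]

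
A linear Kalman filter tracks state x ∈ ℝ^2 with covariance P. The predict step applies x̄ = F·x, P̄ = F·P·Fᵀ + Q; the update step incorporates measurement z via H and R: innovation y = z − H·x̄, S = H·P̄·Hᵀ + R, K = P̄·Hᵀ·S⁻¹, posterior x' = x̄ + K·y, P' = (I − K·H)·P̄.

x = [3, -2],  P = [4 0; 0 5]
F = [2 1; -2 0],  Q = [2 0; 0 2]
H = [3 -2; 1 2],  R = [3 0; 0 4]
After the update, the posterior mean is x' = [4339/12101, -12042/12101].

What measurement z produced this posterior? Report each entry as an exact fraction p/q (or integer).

z = [3, -1]

x̄ = F·x = [4, -6]
P̄ = F·P·Fᵀ + Q = [23 -16; -16 18]
S = H·P̄·Hᵀ + R = [474 -67; -67 35]
K = P̄·Hᵀ·S⁻¹ = [2932/12101 2501/12101; -1600/12101 3852/12101]
x' − x̄ = [-44065/12101, 60564/12101] = K·y
y = (KᵀK)⁻¹·Kᵀ·(x' − x̄) = [-21, 7]
z = y + H·x̄ = [-21, 7] + [24, -8] = [3, -1]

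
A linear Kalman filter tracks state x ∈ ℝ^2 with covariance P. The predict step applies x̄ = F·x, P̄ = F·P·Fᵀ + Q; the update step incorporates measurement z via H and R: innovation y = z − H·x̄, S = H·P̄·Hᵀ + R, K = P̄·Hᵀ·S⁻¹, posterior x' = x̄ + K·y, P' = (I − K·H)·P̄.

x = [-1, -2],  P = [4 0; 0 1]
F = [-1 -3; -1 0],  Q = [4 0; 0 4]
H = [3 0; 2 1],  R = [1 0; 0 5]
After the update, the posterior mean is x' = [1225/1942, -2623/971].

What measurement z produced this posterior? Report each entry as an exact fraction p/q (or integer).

x̄ = F·x = [7, 1]
P̄ = F·P·Fᵀ + Q = [17 4; 4 8]
S = H·P̄·Hᵀ + R = [154 114; 114 97]
K = P̄·Hᵀ·S⁻¹ = [615/1942 19/971; -330/971 548/971]
x' − x̄ = [-12369/1942, -3594/971] = K·y
y = (KᵀK)⁻¹·Kᵀ·(x' − x̄) = [-19, -18]
z = y + H·x̄ = [-19, -18] + [21, 15] = [2, -3]

z = [2, -3]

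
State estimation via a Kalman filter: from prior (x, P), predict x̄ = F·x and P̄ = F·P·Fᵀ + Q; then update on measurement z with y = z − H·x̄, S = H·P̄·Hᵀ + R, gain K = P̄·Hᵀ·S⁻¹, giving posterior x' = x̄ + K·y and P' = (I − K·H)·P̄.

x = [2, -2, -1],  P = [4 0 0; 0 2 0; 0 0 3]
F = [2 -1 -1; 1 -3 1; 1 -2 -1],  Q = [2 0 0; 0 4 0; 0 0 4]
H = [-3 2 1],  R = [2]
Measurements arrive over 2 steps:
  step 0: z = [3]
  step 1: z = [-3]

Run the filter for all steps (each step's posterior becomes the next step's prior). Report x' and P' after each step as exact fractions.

step 0: x̄ = F·x = [7, 7, 7]
step 0: P̄ = F·P·Fᵀ + Q = [23 11 15; 11 29 13; 15 13 19]
step 0: y = z − H·x̄ = [3]
step 0: S = H·P̄·Hᵀ + R = [174]
step 0: K = P̄·Hᵀ·S⁻¹ = [-16/87; 19/87; 0]
step 0: x' = x̄ + K·y = [187/29, 222/29, 7]
step 0: P' = (I − K·H)·P̄ = [1489/87 1565/87 15; 1565/87 1801/87 13; 15 13 19]
step 1: x̄ = F·x = [-51/29, -276/29, -460/29]
step 1: P̄ = F·P·Fᵀ + Q = [122/29 -220/29 -38/29; -220/29 6133/87 1316/29; -38/29 1316/29 2116/29]
step 1: y = z − H·x̄ = [772/29]
step 1: S = H·P̄·Hᵀ + R = [58744/87]
step 1: K = P̄·Hᵀ·S⁻¹ = [-633/14686; 9097/29372; 7293/29372]
step 1: x' = x̄ + K·y = [-21339/7343, -9343/7343, -67939/7343]
step 1: P' = (I − K·H)·P̄ = [21680/7343 10483/7343 43441/7343; 10483/7343 84067/14686 -96139/14686; 43441/7343 -96139/14686 460217/14686]

step 0: x' = [187/29, 222/29, 7], P' = [1489/87 1565/87 15; 1565/87 1801/87 13; 15 13 19]
step 1: x' = [-21339/7343, -9343/7343, -67939/7343], P' = [21680/7343 10483/7343 43441/7343; 10483/7343 84067/14686 -96139/14686; 43441/7343 -96139/14686 460217/14686]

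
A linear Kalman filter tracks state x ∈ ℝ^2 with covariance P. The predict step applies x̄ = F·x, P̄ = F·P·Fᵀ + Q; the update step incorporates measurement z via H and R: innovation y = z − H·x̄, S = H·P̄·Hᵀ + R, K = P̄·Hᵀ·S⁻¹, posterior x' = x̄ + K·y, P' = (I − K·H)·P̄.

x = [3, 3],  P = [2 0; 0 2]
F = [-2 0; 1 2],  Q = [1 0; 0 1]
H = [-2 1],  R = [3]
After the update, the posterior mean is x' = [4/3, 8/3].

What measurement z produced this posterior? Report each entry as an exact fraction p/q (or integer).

z = [-1]

x̄ = F·x = [-6, 9]
P̄ = F·P·Fᵀ + Q = [9 -4; -4 11]
S = H·P̄·Hᵀ + R = [66]
K = P̄·Hᵀ·S⁻¹ = [-1/3; 19/66]
x' − x̄ = [22/3, -19/3] = K·y
y = (KᵀK)⁻¹·Kᵀ·(x' − x̄) = [-22]
z = y + H·x̄ = [-22] + [21] = [-1]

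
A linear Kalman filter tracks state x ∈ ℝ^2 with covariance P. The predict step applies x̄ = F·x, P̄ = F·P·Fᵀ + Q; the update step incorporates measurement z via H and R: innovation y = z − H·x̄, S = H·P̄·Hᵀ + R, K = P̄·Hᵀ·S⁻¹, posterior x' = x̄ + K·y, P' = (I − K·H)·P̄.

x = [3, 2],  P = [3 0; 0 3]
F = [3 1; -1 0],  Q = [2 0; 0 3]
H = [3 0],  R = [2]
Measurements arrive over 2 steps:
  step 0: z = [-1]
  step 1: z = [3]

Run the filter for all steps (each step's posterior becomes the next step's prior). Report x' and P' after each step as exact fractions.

step 0: x' = [-37/145, 24/145], P' = [32/145 -9/145; -9/145 1011/290]
step 1: x' = [627/659, 2371/19111], P' = [142/659 -12/659; -12/659 60611/19111]

step 0: x̄ = F·x = [11, -3]
step 0: P̄ = F·P·Fᵀ + Q = [32 -9; -9 6]
step 0: y = z − H·x̄ = [-34]
step 0: S = H·P̄·Hᵀ + R = [290]
step 0: K = P̄·Hᵀ·S⁻¹ = [48/145; -27/290]
step 0: x' = x̄ + K·y = [-37/145, 24/145]
step 0: P' = (I − K·H)·P̄ = [32/145 -9/145; -9/145 1011/290]
step 1: x̄ = F·x = [-3/5, 37/145]
step 1: P̄ = F·P·Fᵀ + Q = [71/10 -3/5; -3/5 467/145]
step 1: y = z − H·x̄ = [24/5]
step 1: S = H·P̄·Hᵀ + R = [659/10]
step 1: K = P̄·Hᵀ·S⁻¹ = [213/659; -18/659]
step 1: x' = x̄ + K·y = [627/659, 2371/19111]
step 1: P' = (I − K·H)·P̄ = [142/659 -12/659; -12/659 60611/19111]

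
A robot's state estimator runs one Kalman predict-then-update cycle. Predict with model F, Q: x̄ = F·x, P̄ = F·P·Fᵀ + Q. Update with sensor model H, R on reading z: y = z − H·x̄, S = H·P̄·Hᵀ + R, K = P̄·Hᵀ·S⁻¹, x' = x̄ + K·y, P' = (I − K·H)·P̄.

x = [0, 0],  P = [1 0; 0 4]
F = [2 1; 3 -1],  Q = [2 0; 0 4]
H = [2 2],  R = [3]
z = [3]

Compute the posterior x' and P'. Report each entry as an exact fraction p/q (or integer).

x' = [72/127, 114/127]
P' = [694/127 -658/127; -658/127 715/127]

x̄ = F·x = [0, 0]
P̄ = F·P·Fᵀ + Q = [10 2; 2 17]
y = z − H·x̄ = [3]
S = H·P̄·Hᵀ + R = [127]
K = P̄·Hᵀ·S⁻¹ = [24/127; 38/127]
x' = x̄ + K·y = [72/127, 114/127]
P' = (I − K·H)·P̄ = [694/127 -658/127; -658/127 715/127]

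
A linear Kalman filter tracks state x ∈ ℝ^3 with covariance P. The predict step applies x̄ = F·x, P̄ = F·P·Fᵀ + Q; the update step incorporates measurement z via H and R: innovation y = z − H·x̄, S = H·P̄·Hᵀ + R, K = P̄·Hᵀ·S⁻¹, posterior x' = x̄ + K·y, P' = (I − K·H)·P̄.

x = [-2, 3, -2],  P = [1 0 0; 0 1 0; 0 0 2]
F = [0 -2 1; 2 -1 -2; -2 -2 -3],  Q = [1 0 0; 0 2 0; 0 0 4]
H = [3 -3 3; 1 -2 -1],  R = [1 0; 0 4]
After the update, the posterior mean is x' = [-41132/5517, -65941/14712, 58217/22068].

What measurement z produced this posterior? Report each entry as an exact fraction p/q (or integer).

z = [-1, -1]

x̄ = F·x = [-8, -3, 4]
P̄ = F·P·Fᵀ + Q = [7 -2 -2; -2 15 10; -2 10 30]
S = H·P̄·Hᵀ + R = [289 9; 9 153]
K = P̄·Hᵀ·S⁻¹ = [43/613 446/5517; -315/4904 -3983/14712; 485/2452 -7757/22068]
x' − x̄ = [3004/5517, -21805/14712, -30055/22068] = K·y
y = (KᵀK)⁻¹·Kᵀ·(x' − x̄) = [2, 5]
z = y + H·x̄ = [2, 5] + [-3, -6] = [-1, -1]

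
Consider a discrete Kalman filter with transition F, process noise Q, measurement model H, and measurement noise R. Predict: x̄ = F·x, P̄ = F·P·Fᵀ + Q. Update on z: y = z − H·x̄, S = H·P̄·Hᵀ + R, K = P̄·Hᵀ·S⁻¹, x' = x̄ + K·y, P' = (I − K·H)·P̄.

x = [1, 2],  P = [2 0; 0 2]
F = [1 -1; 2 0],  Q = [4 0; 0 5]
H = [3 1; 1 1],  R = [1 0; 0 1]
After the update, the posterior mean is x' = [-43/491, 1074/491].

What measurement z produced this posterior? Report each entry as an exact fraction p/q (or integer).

x̄ = F·x = [-1, 2]
P̄ = F·P·Fᵀ + Q = [8 4; 4 13]
S = H·P̄·Hᵀ + R = [110 53; 53 30]
K = P̄·Hᵀ·S⁻¹ = [204/491 -164/491; -151/491 545/491]
x' − x̄ = [448/491, 92/491] = K·y
y = (KᵀK)⁻¹·Kᵀ·(x' − x̄) = [3, 1]
z = y + H·x̄ = [3, 1] + [-1, 1] = [2, 2]

z = [2, 2]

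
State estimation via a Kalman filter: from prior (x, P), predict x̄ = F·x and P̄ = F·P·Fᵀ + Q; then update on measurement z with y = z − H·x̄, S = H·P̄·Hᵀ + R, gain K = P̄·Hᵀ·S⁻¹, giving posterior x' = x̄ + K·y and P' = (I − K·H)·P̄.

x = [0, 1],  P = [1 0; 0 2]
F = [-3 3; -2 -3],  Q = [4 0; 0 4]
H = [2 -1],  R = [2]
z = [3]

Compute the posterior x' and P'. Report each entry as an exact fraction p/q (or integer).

x̄ = F·x = [3, -3]
P̄ = F·P·Fᵀ + Q = [31 -12; -12 26]
y = z − H·x̄ = [-6]
S = H·P̄·Hᵀ + R = [200]
K = P̄·Hᵀ·S⁻¹ = [37/100; -1/4]
x' = x̄ + K·y = [39/50, -3/2]
P' = (I − K·H)·P̄ = [181/50 13/2; 13/2 27/2]

x' = [39/50, -3/2]
P' = [181/50 13/2; 13/2 27/2]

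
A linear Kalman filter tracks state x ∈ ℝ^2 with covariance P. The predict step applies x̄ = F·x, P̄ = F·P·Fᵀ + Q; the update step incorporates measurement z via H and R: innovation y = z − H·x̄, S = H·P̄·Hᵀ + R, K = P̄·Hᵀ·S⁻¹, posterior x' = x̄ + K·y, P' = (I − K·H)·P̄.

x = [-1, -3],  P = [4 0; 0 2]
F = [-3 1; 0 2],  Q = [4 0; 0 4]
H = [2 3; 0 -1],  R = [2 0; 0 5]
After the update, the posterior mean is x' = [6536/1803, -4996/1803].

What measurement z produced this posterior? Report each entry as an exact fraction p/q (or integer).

x̄ = F·x = [0, -6]
P̄ = F·P·Fᵀ + Q = [42 4; 4 12]
S = H·P̄·Hᵀ + R = [326 -44; -44 17]
K = P̄·Hᵀ·S⁻¹ = [728/1803 1460/1803; 110/1803 -988/1803]
x' − x̄ = [6536/1803, 5822/1803] = K·y
y = (KᵀK)⁻¹·Kᵀ·(x' − x̄) = [17, -4]
z = y + H·x̄ = [17, -4] + [-18, 6] = [-1, 2]

z = [-1, 2]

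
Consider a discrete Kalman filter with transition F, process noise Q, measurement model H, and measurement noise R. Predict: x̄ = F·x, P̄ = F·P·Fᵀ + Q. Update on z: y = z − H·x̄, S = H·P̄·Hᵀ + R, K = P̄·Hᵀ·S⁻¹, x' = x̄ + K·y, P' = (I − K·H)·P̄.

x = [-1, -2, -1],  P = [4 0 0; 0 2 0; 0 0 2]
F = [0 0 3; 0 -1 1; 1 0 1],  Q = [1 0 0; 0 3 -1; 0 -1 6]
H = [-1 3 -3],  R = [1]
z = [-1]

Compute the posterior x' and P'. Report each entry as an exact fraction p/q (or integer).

x' = [-272/173, 17/173, 161/173]
P' = [2926/173 1266/173 297/173; 1266/173 1067/173 641/173; 297/173 641/173 555/173]

x̄ = F·x = [-3, 1, -2]
P̄ = F·P·Fᵀ + Q = [19 6 6; 6 7 1; 6 1 12]
y = z − H·x̄ = [-13]
S = H·P̄·Hᵀ + R = [173]
K = P̄·Hᵀ·S⁻¹ = [-19/173; 12/173; -39/173]
x' = x̄ + K·y = [-272/173, 17/173, 161/173]
P' = (I − K·H)·P̄ = [2926/173 1266/173 297/173; 1266/173 1067/173 641/173; 297/173 641/173 555/173]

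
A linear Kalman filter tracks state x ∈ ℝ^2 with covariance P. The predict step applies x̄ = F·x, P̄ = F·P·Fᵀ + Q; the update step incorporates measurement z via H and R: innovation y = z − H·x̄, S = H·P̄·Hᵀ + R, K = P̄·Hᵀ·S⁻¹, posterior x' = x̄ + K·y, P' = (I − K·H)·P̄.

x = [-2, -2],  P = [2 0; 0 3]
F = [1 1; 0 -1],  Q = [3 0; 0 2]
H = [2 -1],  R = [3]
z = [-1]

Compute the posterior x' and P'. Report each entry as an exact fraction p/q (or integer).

x' = [-37/52, 5/52]
P' = [55/52 53/52; 53/52 139/52]

x̄ = F·x = [-4, 2]
P̄ = F·P·Fᵀ + Q = [8 -3; -3 5]
y = z − H·x̄ = [9]
S = H·P̄·Hᵀ + R = [52]
K = P̄·Hᵀ·S⁻¹ = [19/52; -11/52]
x' = x̄ + K·y = [-37/52, 5/52]
P' = (I − K·H)·P̄ = [55/52 53/52; 53/52 139/52]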